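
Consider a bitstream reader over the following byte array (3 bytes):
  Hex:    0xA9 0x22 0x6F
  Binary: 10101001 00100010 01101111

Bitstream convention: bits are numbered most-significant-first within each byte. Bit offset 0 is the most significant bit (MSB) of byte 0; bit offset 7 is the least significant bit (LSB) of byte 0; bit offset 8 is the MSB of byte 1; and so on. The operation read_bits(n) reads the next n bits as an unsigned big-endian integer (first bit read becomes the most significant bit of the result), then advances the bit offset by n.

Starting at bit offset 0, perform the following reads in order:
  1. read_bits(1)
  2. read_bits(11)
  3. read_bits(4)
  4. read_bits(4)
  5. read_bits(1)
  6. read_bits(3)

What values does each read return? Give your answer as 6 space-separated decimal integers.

Answer: 1 658 2 6 1 7

Derivation:
Read 1: bits[0:1] width=1 -> value=1 (bin 1); offset now 1 = byte 0 bit 1; 23 bits remain
Read 2: bits[1:12] width=11 -> value=658 (bin 01010010010); offset now 12 = byte 1 bit 4; 12 bits remain
Read 3: bits[12:16] width=4 -> value=2 (bin 0010); offset now 16 = byte 2 bit 0; 8 bits remain
Read 4: bits[16:20] width=4 -> value=6 (bin 0110); offset now 20 = byte 2 bit 4; 4 bits remain
Read 5: bits[20:21] width=1 -> value=1 (bin 1); offset now 21 = byte 2 bit 5; 3 bits remain
Read 6: bits[21:24] width=3 -> value=7 (bin 111); offset now 24 = byte 3 bit 0; 0 bits remain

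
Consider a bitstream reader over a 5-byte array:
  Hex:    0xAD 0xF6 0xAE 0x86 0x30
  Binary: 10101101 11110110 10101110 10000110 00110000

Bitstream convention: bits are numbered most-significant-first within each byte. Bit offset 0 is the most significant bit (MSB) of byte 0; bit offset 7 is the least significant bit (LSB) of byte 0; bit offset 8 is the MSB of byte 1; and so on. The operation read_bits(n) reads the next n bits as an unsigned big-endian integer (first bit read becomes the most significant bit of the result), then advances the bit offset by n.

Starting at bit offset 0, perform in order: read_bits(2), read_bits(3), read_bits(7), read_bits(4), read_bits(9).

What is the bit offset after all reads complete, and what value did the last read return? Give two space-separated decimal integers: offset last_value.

Read 1: bits[0:2] width=2 -> value=2 (bin 10); offset now 2 = byte 0 bit 2; 38 bits remain
Read 2: bits[2:5] width=3 -> value=5 (bin 101); offset now 5 = byte 0 bit 5; 35 bits remain
Read 3: bits[5:12] width=7 -> value=95 (bin 1011111); offset now 12 = byte 1 bit 4; 28 bits remain
Read 4: bits[12:16] width=4 -> value=6 (bin 0110); offset now 16 = byte 2 bit 0; 24 bits remain
Read 5: bits[16:25] width=9 -> value=349 (bin 101011101); offset now 25 = byte 3 bit 1; 15 bits remain

Answer: 25 349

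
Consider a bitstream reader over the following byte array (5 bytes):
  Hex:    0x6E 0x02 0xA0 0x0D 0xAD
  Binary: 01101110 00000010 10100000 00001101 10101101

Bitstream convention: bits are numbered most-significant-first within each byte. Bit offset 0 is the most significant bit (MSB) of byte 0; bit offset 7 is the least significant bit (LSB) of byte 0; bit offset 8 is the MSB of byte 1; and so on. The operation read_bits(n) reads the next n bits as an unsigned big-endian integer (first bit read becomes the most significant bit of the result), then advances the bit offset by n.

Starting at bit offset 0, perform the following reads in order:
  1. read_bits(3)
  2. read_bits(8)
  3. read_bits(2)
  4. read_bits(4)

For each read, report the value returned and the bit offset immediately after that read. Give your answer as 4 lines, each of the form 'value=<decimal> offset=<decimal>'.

Read 1: bits[0:3] width=3 -> value=3 (bin 011); offset now 3 = byte 0 bit 3; 37 bits remain
Read 2: bits[3:11] width=8 -> value=112 (bin 01110000); offset now 11 = byte 1 bit 3; 29 bits remain
Read 3: bits[11:13] width=2 -> value=0 (bin 00); offset now 13 = byte 1 bit 5; 27 bits remain
Read 4: bits[13:17] width=4 -> value=5 (bin 0101); offset now 17 = byte 2 bit 1; 23 bits remain

Answer: value=3 offset=3
value=112 offset=11
value=0 offset=13
value=5 offset=17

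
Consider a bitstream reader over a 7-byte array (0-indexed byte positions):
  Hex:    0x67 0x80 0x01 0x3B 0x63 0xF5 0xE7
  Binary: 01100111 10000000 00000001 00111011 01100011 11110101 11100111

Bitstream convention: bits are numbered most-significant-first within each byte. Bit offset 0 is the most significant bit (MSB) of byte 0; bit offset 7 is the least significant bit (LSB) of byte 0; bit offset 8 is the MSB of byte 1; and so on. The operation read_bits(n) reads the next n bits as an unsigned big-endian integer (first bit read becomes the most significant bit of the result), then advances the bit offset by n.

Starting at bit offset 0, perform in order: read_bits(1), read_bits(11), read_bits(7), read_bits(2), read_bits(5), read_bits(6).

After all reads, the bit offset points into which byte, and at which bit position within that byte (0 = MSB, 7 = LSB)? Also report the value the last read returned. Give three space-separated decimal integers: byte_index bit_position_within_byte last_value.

Answer: 4 0 59

Derivation:
Read 1: bits[0:1] width=1 -> value=0 (bin 0); offset now 1 = byte 0 bit 1; 55 bits remain
Read 2: bits[1:12] width=11 -> value=1656 (bin 11001111000); offset now 12 = byte 1 bit 4; 44 bits remain
Read 3: bits[12:19] width=7 -> value=0 (bin 0000000); offset now 19 = byte 2 bit 3; 37 bits remain
Read 4: bits[19:21] width=2 -> value=0 (bin 00); offset now 21 = byte 2 bit 5; 35 bits remain
Read 5: bits[21:26] width=5 -> value=4 (bin 00100); offset now 26 = byte 3 bit 2; 30 bits remain
Read 6: bits[26:32] width=6 -> value=59 (bin 111011); offset now 32 = byte 4 bit 0; 24 bits remain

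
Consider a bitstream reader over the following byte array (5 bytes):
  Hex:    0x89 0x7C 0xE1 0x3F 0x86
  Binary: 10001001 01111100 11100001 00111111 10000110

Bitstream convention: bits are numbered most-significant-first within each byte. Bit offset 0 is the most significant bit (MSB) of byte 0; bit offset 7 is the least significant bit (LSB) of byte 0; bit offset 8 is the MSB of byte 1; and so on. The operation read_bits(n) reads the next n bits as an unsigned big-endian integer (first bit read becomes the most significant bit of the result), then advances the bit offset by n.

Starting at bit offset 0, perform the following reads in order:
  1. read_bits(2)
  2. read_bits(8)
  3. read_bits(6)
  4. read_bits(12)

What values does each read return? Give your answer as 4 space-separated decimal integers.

Answer: 2 37 60 3603

Derivation:
Read 1: bits[0:2] width=2 -> value=2 (bin 10); offset now 2 = byte 0 bit 2; 38 bits remain
Read 2: bits[2:10] width=8 -> value=37 (bin 00100101); offset now 10 = byte 1 bit 2; 30 bits remain
Read 3: bits[10:16] width=6 -> value=60 (bin 111100); offset now 16 = byte 2 bit 0; 24 bits remain
Read 4: bits[16:28] width=12 -> value=3603 (bin 111000010011); offset now 28 = byte 3 bit 4; 12 bits remain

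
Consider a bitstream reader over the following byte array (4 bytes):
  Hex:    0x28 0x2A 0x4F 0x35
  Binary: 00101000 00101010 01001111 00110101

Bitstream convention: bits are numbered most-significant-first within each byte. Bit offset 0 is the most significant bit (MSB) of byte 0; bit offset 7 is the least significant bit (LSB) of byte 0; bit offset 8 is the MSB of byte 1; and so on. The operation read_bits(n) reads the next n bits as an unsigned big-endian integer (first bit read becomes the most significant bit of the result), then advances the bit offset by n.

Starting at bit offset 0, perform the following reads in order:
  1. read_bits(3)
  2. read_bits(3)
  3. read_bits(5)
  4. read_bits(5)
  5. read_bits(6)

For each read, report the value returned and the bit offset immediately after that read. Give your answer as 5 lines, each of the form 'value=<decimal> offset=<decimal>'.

Read 1: bits[0:3] width=3 -> value=1 (bin 001); offset now 3 = byte 0 bit 3; 29 bits remain
Read 2: bits[3:6] width=3 -> value=2 (bin 010); offset now 6 = byte 0 bit 6; 26 bits remain
Read 3: bits[6:11] width=5 -> value=1 (bin 00001); offset now 11 = byte 1 bit 3; 21 bits remain
Read 4: bits[11:16] width=5 -> value=10 (bin 01010); offset now 16 = byte 2 bit 0; 16 bits remain
Read 5: bits[16:22] width=6 -> value=19 (bin 010011); offset now 22 = byte 2 bit 6; 10 bits remain

Answer: value=1 offset=3
value=2 offset=6
value=1 offset=11
value=10 offset=16
value=19 offset=22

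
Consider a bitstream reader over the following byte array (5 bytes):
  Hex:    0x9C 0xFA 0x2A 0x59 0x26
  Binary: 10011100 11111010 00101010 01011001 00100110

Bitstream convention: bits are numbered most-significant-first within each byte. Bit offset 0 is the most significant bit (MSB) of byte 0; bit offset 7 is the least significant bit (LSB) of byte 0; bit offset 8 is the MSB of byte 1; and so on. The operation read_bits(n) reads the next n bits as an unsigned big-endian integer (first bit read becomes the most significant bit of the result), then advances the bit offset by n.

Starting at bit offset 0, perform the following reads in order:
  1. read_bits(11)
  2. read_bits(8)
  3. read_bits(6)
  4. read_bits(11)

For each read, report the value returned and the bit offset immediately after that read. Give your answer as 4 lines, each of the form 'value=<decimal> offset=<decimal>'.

Read 1: bits[0:11] width=11 -> value=1255 (bin 10011100111); offset now 11 = byte 1 bit 3; 29 bits remain
Read 2: bits[11:19] width=8 -> value=209 (bin 11010001); offset now 19 = byte 2 bit 3; 21 bits remain
Read 3: bits[19:25] width=6 -> value=20 (bin 010100); offset now 25 = byte 3 bit 1; 15 bits remain
Read 4: bits[25:36] width=11 -> value=1426 (bin 10110010010); offset now 36 = byte 4 bit 4; 4 bits remain

Answer: value=1255 offset=11
value=209 offset=19
value=20 offset=25
value=1426 offset=36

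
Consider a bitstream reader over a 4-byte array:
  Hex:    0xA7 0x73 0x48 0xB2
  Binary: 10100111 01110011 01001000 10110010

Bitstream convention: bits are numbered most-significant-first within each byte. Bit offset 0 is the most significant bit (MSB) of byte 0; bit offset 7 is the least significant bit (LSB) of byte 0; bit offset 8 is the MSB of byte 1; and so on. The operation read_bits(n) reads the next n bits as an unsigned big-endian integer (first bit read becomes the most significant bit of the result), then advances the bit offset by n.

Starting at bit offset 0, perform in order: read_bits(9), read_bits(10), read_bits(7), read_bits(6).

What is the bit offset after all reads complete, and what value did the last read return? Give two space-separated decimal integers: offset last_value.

Read 1: bits[0:9] width=9 -> value=334 (bin 101001110); offset now 9 = byte 1 bit 1; 23 bits remain
Read 2: bits[9:19] width=10 -> value=922 (bin 1110011010); offset now 19 = byte 2 bit 3; 13 bits remain
Read 3: bits[19:26] width=7 -> value=34 (bin 0100010); offset now 26 = byte 3 bit 2; 6 bits remain
Read 4: bits[26:32] width=6 -> value=50 (bin 110010); offset now 32 = byte 4 bit 0; 0 bits remain

Answer: 32 50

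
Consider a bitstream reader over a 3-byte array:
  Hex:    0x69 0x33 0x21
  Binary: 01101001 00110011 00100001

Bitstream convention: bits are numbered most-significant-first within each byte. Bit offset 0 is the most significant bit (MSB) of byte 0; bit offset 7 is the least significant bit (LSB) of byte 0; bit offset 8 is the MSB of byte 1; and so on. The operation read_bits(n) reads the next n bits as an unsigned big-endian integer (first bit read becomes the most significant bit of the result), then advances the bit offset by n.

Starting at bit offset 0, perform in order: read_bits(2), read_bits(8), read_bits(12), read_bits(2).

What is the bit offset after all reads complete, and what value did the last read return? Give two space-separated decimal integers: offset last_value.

Answer: 24 1

Derivation:
Read 1: bits[0:2] width=2 -> value=1 (bin 01); offset now 2 = byte 0 bit 2; 22 bits remain
Read 2: bits[2:10] width=8 -> value=164 (bin 10100100); offset now 10 = byte 1 bit 2; 14 bits remain
Read 3: bits[10:22] width=12 -> value=3272 (bin 110011001000); offset now 22 = byte 2 bit 6; 2 bits remain
Read 4: bits[22:24] width=2 -> value=1 (bin 01); offset now 24 = byte 3 bit 0; 0 bits remain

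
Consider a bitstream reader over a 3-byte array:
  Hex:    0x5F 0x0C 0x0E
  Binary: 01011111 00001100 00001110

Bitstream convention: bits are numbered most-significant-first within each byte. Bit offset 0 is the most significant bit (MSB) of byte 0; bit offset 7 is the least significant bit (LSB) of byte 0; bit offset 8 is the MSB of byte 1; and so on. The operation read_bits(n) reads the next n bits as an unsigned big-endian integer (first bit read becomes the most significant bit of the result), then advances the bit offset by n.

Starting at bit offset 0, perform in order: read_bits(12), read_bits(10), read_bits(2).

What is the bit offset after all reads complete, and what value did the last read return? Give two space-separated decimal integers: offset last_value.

Answer: 24 2

Derivation:
Read 1: bits[0:12] width=12 -> value=1520 (bin 010111110000); offset now 12 = byte 1 bit 4; 12 bits remain
Read 2: bits[12:22] width=10 -> value=771 (bin 1100000011); offset now 22 = byte 2 bit 6; 2 bits remain
Read 3: bits[22:24] width=2 -> value=2 (bin 10); offset now 24 = byte 3 bit 0; 0 bits remain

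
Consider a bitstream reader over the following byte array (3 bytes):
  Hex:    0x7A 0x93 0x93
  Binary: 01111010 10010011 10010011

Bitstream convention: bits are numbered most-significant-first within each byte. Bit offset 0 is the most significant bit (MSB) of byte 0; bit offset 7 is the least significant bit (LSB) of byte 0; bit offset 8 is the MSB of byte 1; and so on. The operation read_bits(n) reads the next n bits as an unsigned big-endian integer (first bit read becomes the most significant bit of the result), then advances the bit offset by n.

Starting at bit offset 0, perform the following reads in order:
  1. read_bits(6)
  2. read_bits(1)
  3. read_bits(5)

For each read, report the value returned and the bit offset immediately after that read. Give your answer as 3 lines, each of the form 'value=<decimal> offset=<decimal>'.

Read 1: bits[0:6] width=6 -> value=30 (bin 011110); offset now 6 = byte 0 bit 6; 18 bits remain
Read 2: bits[6:7] width=1 -> value=1 (bin 1); offset now 7 = byte 0 bit 7; 17 bits remain
Read 3: bits[7:12] width=5 -> value=9 (bin 01001); offset now 12 = byte 1 bit 4; 12 bits remain

Answer: value=30 offset=6
value=1 offset=7
value=9 offset=12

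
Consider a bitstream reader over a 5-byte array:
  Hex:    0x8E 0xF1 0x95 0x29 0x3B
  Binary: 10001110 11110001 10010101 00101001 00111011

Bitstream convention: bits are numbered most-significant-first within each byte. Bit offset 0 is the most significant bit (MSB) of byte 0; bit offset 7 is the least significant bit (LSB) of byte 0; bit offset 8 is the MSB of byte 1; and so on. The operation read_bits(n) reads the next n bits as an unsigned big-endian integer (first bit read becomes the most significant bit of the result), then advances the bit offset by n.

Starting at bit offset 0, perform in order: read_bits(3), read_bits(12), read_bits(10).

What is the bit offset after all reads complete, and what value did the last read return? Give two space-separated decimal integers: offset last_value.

Answer: 25 810

Derivation:
Read 1: bits[0:3] width=3 -> value=4 (bin 100); offset now 3 = byte 0 bit 3; 37 bits remain
Read 2: bits[3:15] width=12 -> value=1912 (bin 011101111000); offset now 15 = byte 1 bit 7; 25 bits remain
Read 3: bits[15:25] width=10 -> value=810 (bin 1100101010); offset now 25 = byte 3 bit 1; 15 bits remain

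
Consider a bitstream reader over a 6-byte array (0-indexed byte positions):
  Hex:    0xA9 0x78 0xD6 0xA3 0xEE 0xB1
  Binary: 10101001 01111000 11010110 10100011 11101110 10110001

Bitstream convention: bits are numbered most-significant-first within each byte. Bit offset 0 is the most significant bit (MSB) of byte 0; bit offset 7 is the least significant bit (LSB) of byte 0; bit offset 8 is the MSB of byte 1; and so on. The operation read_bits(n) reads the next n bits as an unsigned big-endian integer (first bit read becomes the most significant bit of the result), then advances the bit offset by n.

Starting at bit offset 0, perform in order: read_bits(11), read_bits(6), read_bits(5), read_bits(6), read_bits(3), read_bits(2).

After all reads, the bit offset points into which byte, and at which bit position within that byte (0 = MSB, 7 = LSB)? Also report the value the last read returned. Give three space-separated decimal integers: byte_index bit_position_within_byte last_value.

Answer: 4 1 3

Derivation:
Read 1: bits[0:11] width=11 -> value=1355 (bin 10101001011); offset now 11 = byte 1 bit 3; 37 bits remain
Read 2: bits[11:17] width=6 -> value=49 (bin 110001); offset now 17 = byte 2 bit 1; 31 bits remain
Read 3: bits[17:22] width=5 -> value=21 (bin 10101); offset now 22 = byte 2 bit 6; 26 bits remain
Read 4: bits[22:28] width=6 -> value=42 (bin 101010); offset now 28 = byte 3 bit 4; 20 bits remain
Read 5: bits[28:31] width=3 -> value=1 (bin 001); offset now 31 = byte 3 bit 7; 17 bits remain
Read 6: bits[31:33] width=2 -> value=3 (bin 11); offset now 33 = byte 4 bit 1; 15 bits remain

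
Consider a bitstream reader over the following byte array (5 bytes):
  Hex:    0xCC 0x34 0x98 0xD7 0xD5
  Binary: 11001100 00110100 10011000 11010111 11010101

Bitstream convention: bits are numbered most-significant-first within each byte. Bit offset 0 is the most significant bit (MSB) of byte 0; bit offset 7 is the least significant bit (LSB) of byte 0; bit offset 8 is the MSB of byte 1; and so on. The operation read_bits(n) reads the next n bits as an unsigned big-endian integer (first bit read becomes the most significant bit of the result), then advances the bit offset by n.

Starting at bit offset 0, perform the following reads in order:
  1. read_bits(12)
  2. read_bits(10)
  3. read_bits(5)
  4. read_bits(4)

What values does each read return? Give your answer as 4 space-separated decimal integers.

Read 1: bits[0:12] width=12 -> value=3267 (bin 110011000011); offset now 12 = byte 1 bit 4; 28 bits remain
Read 2: bits[12:22] width=10 -> value=294 (bin 0100100110); offset now 22 = byte 2 bit 6; 18 bits remain
Read 3: bits[22:27] width=5 -> value=6 (bin 00110); offset now 27 = byte 3 bit 3; 13 bits remain
Read 4: bits[27:31] width=4 -> value=11 (bin 1011); offset now 31 = byte 3 bit 7; 9 bits remain

Answer: 3267 294 6 11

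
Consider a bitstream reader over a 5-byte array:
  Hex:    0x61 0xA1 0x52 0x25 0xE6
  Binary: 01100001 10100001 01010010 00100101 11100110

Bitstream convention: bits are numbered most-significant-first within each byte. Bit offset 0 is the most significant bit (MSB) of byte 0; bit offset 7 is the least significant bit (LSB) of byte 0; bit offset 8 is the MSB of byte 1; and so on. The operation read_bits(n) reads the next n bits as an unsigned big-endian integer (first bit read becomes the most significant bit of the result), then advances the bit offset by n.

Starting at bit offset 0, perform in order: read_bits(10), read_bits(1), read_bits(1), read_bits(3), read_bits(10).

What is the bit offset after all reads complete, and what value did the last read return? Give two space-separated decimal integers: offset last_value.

Read 1: bits[0:10] width=10 -> value=390 (bin 0110000110); offset now 10 = byte 1 bit 2; 30 bits remain
Read 2: bits[10:11] width=1 -> value=1 (bin 1); offset now 11 = byte 1 bit 3; 29 bits remain
Read 3: bits[11:12] width=1 -> value=0 (bin 0); offset now 12 = byte 1 bit 4; 28 bits remain
Read 4: bits[12:15] width=3 -> value=0 (bin 000); offset now 15 = byte 1 bit 7; 25 bits remain
Read 5: bits[15:25] width=10 -> value=676 (bin 1010100100); offset now 25 = byte 3 bit 1; 15 bits remain

Answer: 25 676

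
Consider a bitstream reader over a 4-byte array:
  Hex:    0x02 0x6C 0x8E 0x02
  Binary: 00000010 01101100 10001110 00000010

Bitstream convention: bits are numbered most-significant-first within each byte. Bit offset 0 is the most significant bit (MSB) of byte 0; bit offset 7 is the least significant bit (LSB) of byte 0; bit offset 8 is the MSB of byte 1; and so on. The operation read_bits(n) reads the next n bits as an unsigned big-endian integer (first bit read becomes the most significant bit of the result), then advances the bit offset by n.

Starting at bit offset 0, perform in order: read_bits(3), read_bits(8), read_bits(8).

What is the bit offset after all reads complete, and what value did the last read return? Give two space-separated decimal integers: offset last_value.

Answer: 19 100

Derivation:
Read 1: bits[0:3] width=3 -> value=0 (bin 000); offset now 3 = byte 0 bit 3; 29 bits remain
Read 2: bits[3:11] width=8 -> value=19 (bin 00010011); offset now 11 = byte 1 bit 3; 21 bits remain
Read 3: bits[11:19] width=8 -> value=100 (bin 01100100); offset now 19 = byte 2 bit 3; 13 bits remain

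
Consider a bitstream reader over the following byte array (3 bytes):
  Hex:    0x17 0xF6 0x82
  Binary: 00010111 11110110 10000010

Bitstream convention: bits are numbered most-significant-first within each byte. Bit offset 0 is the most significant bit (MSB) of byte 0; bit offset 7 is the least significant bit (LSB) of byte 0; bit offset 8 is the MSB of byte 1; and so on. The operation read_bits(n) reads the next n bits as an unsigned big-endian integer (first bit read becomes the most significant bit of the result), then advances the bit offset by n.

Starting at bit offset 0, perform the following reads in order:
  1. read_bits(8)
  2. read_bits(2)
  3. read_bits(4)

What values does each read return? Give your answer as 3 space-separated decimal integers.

Read 1: bits[0:8] width=8 -> value=23 (bin 00010111); offset now 8 = byte 1 bit 0; 16 bits remain
Read 2: bits[8:10] width=2 -> value=3 (bin 11); offset now 10 = byte 1 bit 2; 14 bits remain
Read 3: bits[10:14] width=4 -> value=13 (bin 1101); offset now 14 = byte 1 bit 6; 10 bits remain

Answer: 23 3 13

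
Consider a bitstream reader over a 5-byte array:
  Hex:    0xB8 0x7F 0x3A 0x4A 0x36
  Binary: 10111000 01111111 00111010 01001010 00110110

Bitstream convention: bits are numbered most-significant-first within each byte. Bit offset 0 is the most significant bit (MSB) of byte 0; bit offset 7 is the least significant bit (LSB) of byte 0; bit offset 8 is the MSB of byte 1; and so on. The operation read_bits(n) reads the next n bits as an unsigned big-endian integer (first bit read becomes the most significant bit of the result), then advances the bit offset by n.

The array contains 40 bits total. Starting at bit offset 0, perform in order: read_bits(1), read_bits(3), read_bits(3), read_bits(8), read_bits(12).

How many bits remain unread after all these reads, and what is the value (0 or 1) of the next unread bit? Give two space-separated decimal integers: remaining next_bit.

Answer: 13 0

Derivation:
Read 1: bits[0:1] width=1 -> value=1 (bin 1); offset now 1 = byte 0 bit 1; 39 bits remain
Read 2: bits[1:4] width=3 -> value=3 (bin 011); offset now 4 = byte 0 bit 4; 36 bits remain
Read 3: bits[4:7] width=3 -> value=4 (bin 100); offset now 7 = byte 0 bit 7; 33 bits remain
Read 4: bits[7:15] width=8 -> value=63 (bin 00111111); offset now 15 = byte 1 bit 7; 25 bits remain
Read 5: bits[15:27] width=12 -> value=2514 (bin 100111010010); offset now 27 = byte 3 bit 3; 13 bits remain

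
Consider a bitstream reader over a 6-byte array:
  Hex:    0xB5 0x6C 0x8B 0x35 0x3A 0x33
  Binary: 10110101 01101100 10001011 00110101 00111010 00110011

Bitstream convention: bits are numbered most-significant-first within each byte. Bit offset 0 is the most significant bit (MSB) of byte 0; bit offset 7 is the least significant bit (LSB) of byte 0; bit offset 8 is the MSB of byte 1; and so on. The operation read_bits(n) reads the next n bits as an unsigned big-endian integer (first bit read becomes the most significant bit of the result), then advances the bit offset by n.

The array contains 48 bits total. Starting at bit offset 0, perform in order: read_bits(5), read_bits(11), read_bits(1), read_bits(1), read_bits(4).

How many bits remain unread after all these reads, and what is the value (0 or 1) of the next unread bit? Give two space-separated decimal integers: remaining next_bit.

Read 1: bits[0:5] width=5 -> value=22 (bin 10110); offset now 5 = byte 0 bit 5; 43 bits remain
Read 2: bits[5:16] width=11 -> value=1388 (bin 10101101100); offset now 16 = byte 2 bit 0; 32 bits remain
Read 3: bits[16:17] width=1 -> value=1 (bin 1); offset now 17 = byte 2 bit 1; 31 bits remain
Read 4: bits[17:18] width=1 -> value=0 (bin 0); offset now 18 = byte 2 bit 2; 30 bits remain
Read 5: bits[18:22] width=4 -> value=2 (bin 0010); offset now 22 = byte 2 bit 6; 26 bits remain

Answer: 26 1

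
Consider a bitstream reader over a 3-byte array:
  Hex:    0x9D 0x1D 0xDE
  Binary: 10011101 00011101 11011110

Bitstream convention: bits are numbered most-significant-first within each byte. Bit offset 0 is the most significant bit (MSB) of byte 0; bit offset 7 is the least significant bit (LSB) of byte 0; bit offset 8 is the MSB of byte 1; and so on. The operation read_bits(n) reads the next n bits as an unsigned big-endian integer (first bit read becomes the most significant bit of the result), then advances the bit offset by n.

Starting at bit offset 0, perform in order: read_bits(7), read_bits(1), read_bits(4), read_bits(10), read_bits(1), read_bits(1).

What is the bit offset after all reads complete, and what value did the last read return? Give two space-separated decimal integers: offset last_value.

Read 1: bits[0:7] width=7 -> value=78 (bin 1001110); offset now 7 = byte 0 bit 7; 17 bits remain
Read 2: bits[7:8] width=1 -> value=1 (bin 1); offset now 8 = byte 1 bit 0; 16 bits remain
Read 3: bits[8:12] width=4 -> value=1 (bin 0001); offset now 12 = byte 1 bit 4; 12 bits remain
Read 4: bits[12:22] width=10 -> value=887 (bin 1101110111); offset now 22 = byte 2 bit 6; 2 bits remain
Read 5: bits[22:23] width=1 -> value=1 (bin 1); offset now 23 = byte 2 bit 7; 1 bits remain
Read 6: bits[23:24] width=1 -> value=0 (bin 0); offset now 24 = byte 3 bit 0; 0 bits remain

Answer: 24 0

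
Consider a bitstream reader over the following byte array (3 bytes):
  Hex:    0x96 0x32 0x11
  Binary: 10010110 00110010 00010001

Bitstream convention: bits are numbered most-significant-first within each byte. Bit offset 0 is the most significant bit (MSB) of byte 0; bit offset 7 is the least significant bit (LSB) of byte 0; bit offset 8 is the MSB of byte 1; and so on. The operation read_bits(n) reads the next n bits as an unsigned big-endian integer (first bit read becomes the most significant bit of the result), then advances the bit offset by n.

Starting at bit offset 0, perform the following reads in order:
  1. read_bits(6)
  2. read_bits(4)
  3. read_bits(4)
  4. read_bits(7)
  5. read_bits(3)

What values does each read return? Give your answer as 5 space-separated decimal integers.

Answer: 37 8 12 66 1

Derivation:
Read 1: bits[0:6] width=6 -> value=37 (bin 100101); offset now 6 = byte 0 bit 6; 18 bits remain
Read 2: bits[6:10] width=4 -> value=8 (bin 1000); offset now 10 = byte 1 bit 2; 14 bits remain
Read 3: bits[10:14] width=4 -> value=12 (bin 1100); offset now 14 = byte 1 bit 6; 10 bits remain
Read 4: bits[14:21] width=7 -> value=66 (bin 1000010); offset now 21 = byte 2 bit 5; 3 bits remain
Read 5: bits[21:24] width=3 -> value=1 (bin 001); offset now 24 = byte 3 bit 0; 0 bits remain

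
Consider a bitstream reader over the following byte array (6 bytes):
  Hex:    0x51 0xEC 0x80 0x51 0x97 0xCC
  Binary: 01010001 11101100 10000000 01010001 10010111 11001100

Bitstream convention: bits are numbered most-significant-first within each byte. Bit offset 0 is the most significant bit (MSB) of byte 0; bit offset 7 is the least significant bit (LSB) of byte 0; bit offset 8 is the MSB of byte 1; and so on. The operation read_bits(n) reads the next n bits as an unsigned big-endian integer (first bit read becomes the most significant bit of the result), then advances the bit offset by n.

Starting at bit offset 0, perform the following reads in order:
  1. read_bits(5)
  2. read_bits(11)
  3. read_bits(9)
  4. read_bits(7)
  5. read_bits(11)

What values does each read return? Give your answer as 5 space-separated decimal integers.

Answer: 10 492 256 81 1214

Derivation:
Read 1: bits[0:5] width=5 -> value=10 (bin 01010); offset now 5 = byte 0 bit 5; 43 bits remain
Read 2: bits[5:16] width=11 -> value=492 (bin 00111101100); offset now 16 = byte 2 bit 0; 32 bits remain
Read 3: bits[16:25] width=9 -> value=256 (bin 100000000); offset now 25 = byte 3 bit 1; 23 bits remain
Read 4: bits[25:32] width=7 -> value=81 (bin 1010001); offset now 32 = byte 4 bit 0; 16 bits remain
Read 5: bits[32:43] width=11 -> value=1214 (bin 10010111110); offset now 43 = byte 5 bit 3; 5 bits remain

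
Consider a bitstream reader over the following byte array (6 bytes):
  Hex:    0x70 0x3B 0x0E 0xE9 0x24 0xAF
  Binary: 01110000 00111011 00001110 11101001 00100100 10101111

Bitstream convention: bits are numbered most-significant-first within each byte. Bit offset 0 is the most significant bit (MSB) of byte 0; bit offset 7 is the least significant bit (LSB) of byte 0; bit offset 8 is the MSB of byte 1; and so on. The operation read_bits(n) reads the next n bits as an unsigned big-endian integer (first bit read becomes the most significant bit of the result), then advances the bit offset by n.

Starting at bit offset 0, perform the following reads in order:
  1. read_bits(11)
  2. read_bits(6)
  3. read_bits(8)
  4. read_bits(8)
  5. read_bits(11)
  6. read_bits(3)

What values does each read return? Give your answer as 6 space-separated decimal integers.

Answer: 897 54 29 210 586 7

Derivation:
Read 1: bits[0:11] width=11 -> value=897 (bin 01110000001); offset now 11 = byte 1 bit 3; 37 bits remain
Read 2: bits[11:17] width=6 -> value=54 (bin 110110); offset now 17 = byte 2 bit 1; 31 bits remain
Read 3: bits[17:25] width=8 -> value=29 (bin 00011101); offset now 25 = byte 3 bit 1; 23 bits remain
Read 4: bits[25:33] width=8 -> value=210 (bin 11010010); offset now 33 = byte 4 bit 1; 15 bits remain
Read 5: bits[33:44] width=11 -> value=586 (bin 01001001010); offset now 44 = byte 5 bit 4; 4 bits remain
Read 6: bits[44:47] width=3 -> value=7 (bin 111); offset now 47 = byte 5 bit 7; 1 bits remain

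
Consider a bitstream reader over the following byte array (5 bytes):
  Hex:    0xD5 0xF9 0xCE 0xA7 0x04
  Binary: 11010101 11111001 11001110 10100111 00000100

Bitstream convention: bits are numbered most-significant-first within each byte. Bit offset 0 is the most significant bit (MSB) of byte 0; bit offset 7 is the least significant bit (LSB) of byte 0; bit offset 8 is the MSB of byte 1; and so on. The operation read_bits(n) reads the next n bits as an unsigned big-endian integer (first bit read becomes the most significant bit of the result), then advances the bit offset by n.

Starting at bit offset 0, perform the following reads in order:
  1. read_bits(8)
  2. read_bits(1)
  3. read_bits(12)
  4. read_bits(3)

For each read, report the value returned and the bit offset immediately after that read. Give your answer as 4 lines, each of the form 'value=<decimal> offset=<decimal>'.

Read 1: bits[0:8] width=8 -> value=213 (bin 11010101); offset now 8 = byte 1 bit 0; 32 bits remain
Read 2: bits[8:9] width=1 -> value=1 (bin 1); offset now 9 = byte 1 bit 1; 31 bits remain
Read 3: bits[9:21] width=12 -> value=3897 (bin 111100111001); offset now 21 = byte 2 bit 5; 19 bits remain
Read 4: bits[21:24] width=3 -> value=6 (bin 110); offset now 24 = byte 3 bit 0; 16 bits remain

Answer: value=213 offset=8
value=1 offset=9
value=3897 offset=21
value=6 offset=24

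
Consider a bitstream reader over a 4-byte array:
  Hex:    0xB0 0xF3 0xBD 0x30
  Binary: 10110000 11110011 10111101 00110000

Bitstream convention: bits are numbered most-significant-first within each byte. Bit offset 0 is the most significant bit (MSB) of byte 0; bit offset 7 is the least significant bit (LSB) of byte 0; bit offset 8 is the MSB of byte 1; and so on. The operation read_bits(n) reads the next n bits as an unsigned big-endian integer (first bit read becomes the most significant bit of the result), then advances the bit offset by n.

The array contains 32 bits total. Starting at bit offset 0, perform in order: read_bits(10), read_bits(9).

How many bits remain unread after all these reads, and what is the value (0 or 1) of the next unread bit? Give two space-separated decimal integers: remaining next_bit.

Answer: 13 1

Derivation:
Read 1: bits[0:10] width=10 -> value=707 (bin 1011000011); offset now 10 = byte 1 bit 2; 22 bits remain
Read 2: bits[10:19] width=9 -> value=413 (bin 110011101); offset now 19 = byte 2 bit 3; 13 bits remain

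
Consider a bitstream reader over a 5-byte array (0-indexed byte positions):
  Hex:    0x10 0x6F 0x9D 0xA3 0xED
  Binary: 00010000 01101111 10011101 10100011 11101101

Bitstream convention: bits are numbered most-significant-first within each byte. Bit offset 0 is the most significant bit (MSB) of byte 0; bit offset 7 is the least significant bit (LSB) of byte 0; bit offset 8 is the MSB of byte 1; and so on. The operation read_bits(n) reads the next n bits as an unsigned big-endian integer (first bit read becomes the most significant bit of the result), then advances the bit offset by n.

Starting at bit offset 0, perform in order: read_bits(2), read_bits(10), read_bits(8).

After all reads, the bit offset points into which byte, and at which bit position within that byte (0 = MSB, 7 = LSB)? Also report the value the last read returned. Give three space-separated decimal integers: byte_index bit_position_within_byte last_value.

Answer: 2 4 249

Derivation:
Read 1: bits[0:2] width=2 -> value=0 (bin 00); offset now 2 = byte 0 bit 2; 38 bits remain
Read 2: bits[2:12] width=10 -> value=262 (bin 0100000110); offset now 12 = byte 1 bit 4; 28 bits remain
Read 3: bits[12:20] width=8 -> value=249 (bin 11111001); offset now 20 = byte 2 bit 4; 20 bits remain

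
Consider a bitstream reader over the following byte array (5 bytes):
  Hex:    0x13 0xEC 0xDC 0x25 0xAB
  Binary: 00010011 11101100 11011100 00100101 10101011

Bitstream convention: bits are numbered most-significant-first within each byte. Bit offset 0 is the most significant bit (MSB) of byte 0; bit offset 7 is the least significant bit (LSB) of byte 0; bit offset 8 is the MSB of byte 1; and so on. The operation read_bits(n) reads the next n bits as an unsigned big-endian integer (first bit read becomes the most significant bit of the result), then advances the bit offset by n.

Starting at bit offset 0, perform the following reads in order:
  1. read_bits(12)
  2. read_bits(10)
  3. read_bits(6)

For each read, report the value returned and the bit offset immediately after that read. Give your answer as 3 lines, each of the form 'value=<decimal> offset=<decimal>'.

Answer: value=318 offset=12
value=823 offset=22
value=2 offset=28

Derivation:
Read 1: bits[0:12] width=12 -> value=318 (bin 000100111110); offset now 12 = byte 1 bit 4; 28 bits remain
Read 2: bits[12:22] width=10 -> value=823 (bin 1100110111); offset now 22 = byte 2 bit 6; 18 bits remain
Read 3: bits[22:28] width=6 -> value=2 (bin 000010); offset now 28 = byte 3 bit 4; 12 bits remain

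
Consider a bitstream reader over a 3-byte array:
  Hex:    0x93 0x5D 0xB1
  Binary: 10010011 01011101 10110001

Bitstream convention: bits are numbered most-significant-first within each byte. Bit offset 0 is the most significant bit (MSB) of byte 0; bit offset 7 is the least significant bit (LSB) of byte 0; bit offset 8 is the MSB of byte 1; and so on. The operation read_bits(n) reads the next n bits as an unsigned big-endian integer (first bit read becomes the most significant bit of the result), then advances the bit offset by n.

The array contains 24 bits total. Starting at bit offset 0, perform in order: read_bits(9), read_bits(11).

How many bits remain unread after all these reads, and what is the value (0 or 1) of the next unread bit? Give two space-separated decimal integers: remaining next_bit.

Answer: 4 0

Derivation:
Read 1: bits[0:9] width=9 -> value=294 (bin 100100110); offset now 9 = byte 1 bit 1; 15 bits remain
Read 2: bits[9:20] width=11 -> value=1499 (bin 10111011011); offset now 20 = byte 2 bit 4; 4 bits remain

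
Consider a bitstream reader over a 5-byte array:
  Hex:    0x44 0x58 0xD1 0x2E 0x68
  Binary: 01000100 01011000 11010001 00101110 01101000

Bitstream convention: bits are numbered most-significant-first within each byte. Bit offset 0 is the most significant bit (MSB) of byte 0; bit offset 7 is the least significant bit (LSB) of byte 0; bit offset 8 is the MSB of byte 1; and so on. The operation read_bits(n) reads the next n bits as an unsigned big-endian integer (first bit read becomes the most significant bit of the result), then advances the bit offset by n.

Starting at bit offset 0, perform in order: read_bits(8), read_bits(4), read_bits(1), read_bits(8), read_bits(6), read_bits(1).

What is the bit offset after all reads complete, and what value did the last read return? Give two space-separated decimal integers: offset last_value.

Answer: 28 0

Derivation:
Read 1: bits[0:8] width=8 -> value=68 (bin 01000100); offset now 8 = byte 1 bit 0; 32 bits remain
Read 2: bits[8:12] width=4 -> value=5 (bin 0101); offset now 12 = byte 1 bit 4; 28 bits remain
Read 3: bits[12:13] width=1 -> value=1 (bin 1); offset now 13 = byte 1 bit 5; 27 bits remain
Read 4: bits[13:21] width=8 -> value=26 (bin 00011010); offset now 21 = byte 2 bit 5; 19 bits remain
Read 5: bits[21:27] width=6 -> value=9 (bin 001001); offset now 27 = byte 3 bit 3; 13 bits remain
Read 6: bits[27:28] width=1 -> value=0 (bin 0); offset now 28 = byte 3 bit 4; 12 bits remain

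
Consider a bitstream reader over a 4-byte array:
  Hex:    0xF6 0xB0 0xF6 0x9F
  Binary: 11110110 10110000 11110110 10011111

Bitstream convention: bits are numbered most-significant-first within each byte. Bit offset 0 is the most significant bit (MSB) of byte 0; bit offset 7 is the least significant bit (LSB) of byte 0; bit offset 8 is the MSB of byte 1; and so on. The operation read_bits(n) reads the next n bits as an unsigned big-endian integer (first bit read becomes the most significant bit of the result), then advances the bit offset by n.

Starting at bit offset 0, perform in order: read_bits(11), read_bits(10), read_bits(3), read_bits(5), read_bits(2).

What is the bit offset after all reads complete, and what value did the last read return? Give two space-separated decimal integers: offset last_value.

Answer: 31 3

Derivation:
Read 1: bits[0:11] width=11 -> value=1973 (bin 11110110101); offset now 11 = byte 1 bit 3; 21 bits remain
Read 2: bits[11:21] width=10 -> value=542 (bin 1000011110); offset now 21 = byte 2 bit 5; 11 bits remain
Read 3: bits[21:24] width=3 -> value=6 (bin 110); offset now 24 = byte 3 bit 0; 8 bits remain
Read 4: bits[24:29] width=5 -> value=19 (bin 10011); offset now 29 = byte 3 bit 5; 3 bits remain
Read 5: bits[29:31] width=2 -> value=3 (bin 11); offset now 31 = byte 3 bit 7; 1 bits remain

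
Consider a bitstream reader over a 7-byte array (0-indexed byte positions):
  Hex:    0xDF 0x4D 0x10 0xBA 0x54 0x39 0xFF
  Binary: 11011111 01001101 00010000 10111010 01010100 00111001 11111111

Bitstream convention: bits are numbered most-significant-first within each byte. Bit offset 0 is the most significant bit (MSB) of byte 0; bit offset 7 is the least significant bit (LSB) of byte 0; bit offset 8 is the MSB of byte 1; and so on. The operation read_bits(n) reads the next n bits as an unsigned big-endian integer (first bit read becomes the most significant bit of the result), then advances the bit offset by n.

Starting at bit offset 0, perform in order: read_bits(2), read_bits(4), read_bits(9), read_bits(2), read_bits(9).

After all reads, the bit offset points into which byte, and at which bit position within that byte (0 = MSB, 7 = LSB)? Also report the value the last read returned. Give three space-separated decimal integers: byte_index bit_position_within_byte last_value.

Read 1: bits[0:2] width=2 -> value=3 (bin 11); offset now 2 = byte 0 bit 2; 54 bits remain
Read 2: bits[2:6] width=4 -> value=7 (bin 0111); offset now 6 = byte 0 bit 6; 50 bits remain
Read 3: bits[6:15] width=9 -> value=422 (bin 110100110); offset now 15 = byte 1 bit 7; 41 bits remain
Read 4: bits[15:17] width=2 -> value=2 (bin 10); offset now 17 = byte 2 bit 1; 39 bits remain
Read 5: bits[17:26] width=9 -> value=66 (bin 001000010); offset now 26 = byte 3 bit 2; 30 bits remain

Answer: 3 2 66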